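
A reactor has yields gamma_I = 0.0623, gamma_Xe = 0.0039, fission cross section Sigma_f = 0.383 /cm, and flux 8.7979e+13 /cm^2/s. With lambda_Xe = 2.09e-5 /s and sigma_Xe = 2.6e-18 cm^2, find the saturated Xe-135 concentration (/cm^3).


Xe_eq = (gamma_I + gamma_Xe) * Sigma_f * phi / (lambda_Xe + sigma_Xe * phi)
Numerator = (0.0623 + 0.0039) * 0.383 * 8.7979e+13 = 2.230672e+12
Denominator = 2.09e-5 + 2.6e-18 * 8.7979e+13 = 2.496454e-04
Xe_eq = 2.230672e+12 / 2.496454e-04 = 8.9354e+15 /cm^3

8.9354e+15


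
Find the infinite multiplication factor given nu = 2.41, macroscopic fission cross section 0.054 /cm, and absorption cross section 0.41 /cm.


k_inf = nu * Sigma_f / Sigma_a
k_inf = 2.41 * 0.054 / 0.41
k_inf = 0.31741

0.31741


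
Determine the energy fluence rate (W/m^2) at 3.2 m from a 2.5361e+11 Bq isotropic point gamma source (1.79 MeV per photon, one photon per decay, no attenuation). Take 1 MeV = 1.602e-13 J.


psi = A * E * 1.602e-13 / (4*pi*r^2)
psi = 2.5361e+11 * 1.79 * 1.602e-13 / (4*pi*3.2^2)
psi = 5.6516e-04 W/m^2

5.6516e-04


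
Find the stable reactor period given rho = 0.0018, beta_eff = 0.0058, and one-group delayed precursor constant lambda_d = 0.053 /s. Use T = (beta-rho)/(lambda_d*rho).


T = (beta - rho) / (lambda_d * rho)
T = (0.0058 - 0.0018) / (0.053 * 0.0018)
T = 41.929 s

41.929


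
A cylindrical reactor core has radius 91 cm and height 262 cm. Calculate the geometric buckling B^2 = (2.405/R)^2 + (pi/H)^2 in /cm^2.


B^2 = (2.405/R)^2 + (pi/H)^2
B^2 = (2.405/91)^2 + (pi/262)^2
B^2 = 8.4225e-04 /cm^2

8.4225e-04


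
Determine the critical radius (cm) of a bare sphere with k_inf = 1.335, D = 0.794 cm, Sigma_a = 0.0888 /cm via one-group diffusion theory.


L^2 = D / Sigma_a = 0.794 / 0.0888 = 8.941441 cm^2
B_m^2 = (k_inf - 1) / L^2 = (1.335 - 1) / 8.941441 = 0.03746600 /cm^2
For a bare sphere: B_g = pi/R, so R_c = pi / sqrt(B_m^2)
R_c = pi / sqrt(0.03746600) = 16.230 cm

16.230


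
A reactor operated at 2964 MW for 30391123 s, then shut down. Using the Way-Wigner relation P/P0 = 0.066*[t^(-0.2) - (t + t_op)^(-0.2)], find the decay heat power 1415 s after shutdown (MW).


P/P0 = 0.066 * [t^(-0.2) - (t + t_op)^(-0.2)]
P/P0 = 0.066 * [1415^(-0.2) - (1415 + 30391123)^(-0.2)]
P/P0 = 0.066 * [0.2343412 - 0.03187474] = 0.01336279
P = 2964 * 0.01336279 = 39.607 MW

39.607


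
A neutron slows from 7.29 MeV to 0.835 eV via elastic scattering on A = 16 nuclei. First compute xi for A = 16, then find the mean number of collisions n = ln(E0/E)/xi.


xi = 1 + (A-1)^2/(2A)*ln((A-1)/(A+1)) = 0.1199467 (for A = 16)
n = ln(E0/E) / xi
n = ln(7.29e6 / 0.835) / 0.1199467
n = ln(8.730539e+06) / 0.1199467 = 133.25

133.25


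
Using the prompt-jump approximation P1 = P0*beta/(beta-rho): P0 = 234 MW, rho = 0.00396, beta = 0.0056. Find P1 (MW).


P1/P0 = beta / (beta - rho)
P1/P0 = 0.0056 / (0.0056 - 0.00396) = 3.414634
P1 = 234 * 3.414634 = 799.02 MW

799.02


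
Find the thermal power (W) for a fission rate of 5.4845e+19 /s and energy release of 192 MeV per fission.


P = fission_rate * E_MeV * 1.602e-13
P = 5.4845e+19 * 192 * 1.602e-13
P = 1.6869e+09 W

1.6869e+09


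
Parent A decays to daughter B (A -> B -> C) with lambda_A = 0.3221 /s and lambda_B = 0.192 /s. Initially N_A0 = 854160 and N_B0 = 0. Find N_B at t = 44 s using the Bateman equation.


N_B(t) = lambda_A * N_A0 / (lambda_B - lambda_A) * [exp(-lambda_A*t) - exp(-lambda_B*t)]
exp(-0.3221*44) = 6.998499e-07; exp(-0.192*44) = 2.143286e-04
N_B = 0.3221 * 854160 / (0.192 - 0.3221) * (6.998499e-07 - 2.143286e-04)
N_B = 451.76

451.76


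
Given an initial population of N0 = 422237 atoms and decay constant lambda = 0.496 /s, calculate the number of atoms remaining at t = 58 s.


N = N0 * exp(-lambda * t)
N = 422237 * exp(-0.496 * 58)
N = 1.3545e-07

1.3545e-07


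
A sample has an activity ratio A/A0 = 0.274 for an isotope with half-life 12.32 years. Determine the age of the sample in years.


lambda = ln(2) / t_half = ln(2) / 12.32 = 0.05626195 /yr
t = -ln(A/A0) / lambda
t = -ln(0.274) / 0.05626195
t = 23.011 yr

23.011


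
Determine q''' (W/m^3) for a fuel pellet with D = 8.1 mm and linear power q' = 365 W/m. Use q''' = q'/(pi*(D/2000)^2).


r = D / 2 / 1000 = 8.1 / 2 / 1000 = 0.00405 m
q''' = q' / (pi * r^2)
q''' = 365 / (pi * 0.00405^2)
q''' = 7.0833e+06 W/m^3

7.0833e+06


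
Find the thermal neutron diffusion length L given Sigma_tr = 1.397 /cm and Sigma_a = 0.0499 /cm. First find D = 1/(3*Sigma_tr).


D = 1 / (3 * Sigma_tr) = 1 / (3 * 1.397) = 0.2386065 cm
L = sqrt(D / Sigma_a)
L = sqrt(0.2386065 / 0.0499)
L = 2.1867 cm

2.1867


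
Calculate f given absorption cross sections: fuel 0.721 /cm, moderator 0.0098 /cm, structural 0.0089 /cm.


f = Sigma_a_fuel / (Sigma_a_fuel + Sigma_a_mod + Sigma_a_other)
f = 0.721 / (0.721 + 0.0098 + 0.0089)
f = 0.97472

0.97472


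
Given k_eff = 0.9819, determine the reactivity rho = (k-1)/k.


rho = (k_eff - 1) / k_eff
rho = (0.9819 - 1) / 0.9819
rho = -0.018434

-0.018434


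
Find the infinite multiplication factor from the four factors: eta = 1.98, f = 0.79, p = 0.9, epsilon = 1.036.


k_inf = eta * f * p * epsilon
k_inf = 1.98 * 0.79 * 0.9 * 1.036
k_inf = 1.4585

1.4585


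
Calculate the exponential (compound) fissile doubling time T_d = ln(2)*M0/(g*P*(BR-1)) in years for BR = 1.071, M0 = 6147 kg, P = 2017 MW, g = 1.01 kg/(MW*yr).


Breeding gain G = BR - 1 = 1.071 - 1 = 0.071
Fissile production rate = g * P * G = 1.01 * 2017 * 0.071 = 144.63907 kg/yr
T_d = ln(2) * M0 / (g * P * G)
T_d = ln(2) * 6147 / 144.63907 = 29.458 yr

29.458


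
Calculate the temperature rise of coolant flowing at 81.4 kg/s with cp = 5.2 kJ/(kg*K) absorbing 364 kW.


dT = Q / (m_dot * cp)
dT = 364 / (81.4 * 5.2)
dT = 0.85995 C

0.85995


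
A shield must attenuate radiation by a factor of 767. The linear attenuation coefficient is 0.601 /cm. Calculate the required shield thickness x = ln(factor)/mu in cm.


x = ln(factor) / mu
x = ln(767) / 0.601
x = 11.052 cm

11.052


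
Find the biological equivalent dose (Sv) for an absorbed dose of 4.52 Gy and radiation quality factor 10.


H = D * Q
H = 4.52 * 10
H = 45.200 Sv

45.200


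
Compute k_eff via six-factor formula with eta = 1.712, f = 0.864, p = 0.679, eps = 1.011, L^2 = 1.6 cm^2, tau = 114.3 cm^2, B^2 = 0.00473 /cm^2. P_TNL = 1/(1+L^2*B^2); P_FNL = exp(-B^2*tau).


k_inf = eta*f*p*eps = 1.712*0.864*0.679*1.011 = 1.015403
P_TNL = 1/(1 + L^2*B^2) = 1/(1 + 1.6*0.00473) = 0.9924888
P_FNL = exp(-B^2*tau) = exp(-0.00473*114.3) = 0.5823760
k_eff = k_inf * P_TNL * P_FNL = 1.015403 * 0.9924888 * 0.5823760
k_eff = 0.58690

0.58690


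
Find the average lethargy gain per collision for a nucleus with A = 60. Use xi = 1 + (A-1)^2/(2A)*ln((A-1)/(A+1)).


xi = 1 + (A-1)^2/(2A) * ln((A-1)/(A+1))
xi = 1 + (60-1)^2/(2*60) * ln((60-1)/(60 +1))
xi = 0.032966

0.032966


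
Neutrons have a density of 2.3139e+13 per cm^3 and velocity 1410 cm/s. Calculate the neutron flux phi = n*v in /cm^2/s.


phi = n * v
phi = 2.3139e+13 * 1410
phi = 3.2626e+16 /cm^2/s

3.2626e+16


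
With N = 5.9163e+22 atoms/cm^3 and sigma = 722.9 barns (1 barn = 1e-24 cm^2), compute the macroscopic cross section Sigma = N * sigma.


Sigma = N * sigma_barns * 1e-24
Sigma = 5.9163e+22 * 722.9 * 1e-24
Sigma = 42.769 /cm

42.769


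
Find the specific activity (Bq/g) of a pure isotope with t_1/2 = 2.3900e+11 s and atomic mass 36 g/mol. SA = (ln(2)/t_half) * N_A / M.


lambda = ln(2) / t_half = ln(2) / 2.3900e+11 = 2.900197e-12 /s
SA = lambda * N_A / M
SA = 2.900197e-12 * 6.022e23 / 36
SA = 4.8514e+10 Bq/g

4.8514e+10


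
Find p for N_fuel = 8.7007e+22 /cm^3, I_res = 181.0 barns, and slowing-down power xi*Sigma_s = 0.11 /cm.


p = exp(-N * I * 1e-24 / (xi*Sigma_s))
p = exp(-8.7007e+22 * 181.0 * 1e-24 / 0.11)
p = 6.6645e-63

6.6645e-63


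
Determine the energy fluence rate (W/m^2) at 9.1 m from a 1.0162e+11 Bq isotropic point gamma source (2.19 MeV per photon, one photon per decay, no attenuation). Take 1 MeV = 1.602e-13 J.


psi = A * E * 1.602e-13 / (4*pi*r^2)
psi = 1.0162e+11 * 2.19 * 1.602e-13 / (4*pi*9.1^2)
psi = 3.4260e-05 W/m^2

3.4260e-05


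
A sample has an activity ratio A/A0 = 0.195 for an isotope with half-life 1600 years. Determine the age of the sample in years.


lambda = ln(2) / t_half = ln(2) / 1600 = 4.332170e-04 /yr
t = -ln(A/A0) / lambda
t = -ln(0.195) / 4.332170e-04
t = 3773.5 yr

3773.5


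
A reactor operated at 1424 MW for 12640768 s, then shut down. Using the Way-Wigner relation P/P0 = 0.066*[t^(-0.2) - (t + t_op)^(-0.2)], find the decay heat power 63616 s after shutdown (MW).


P/P0 = 0.066 * [t^(-0.2) - (t + t_op)^(-0.2)]
P/P0 = 0.066 * [63616^(-0.2) - (63616 + 12640768)^(-0.2)]
P/P0 = 0.066 * [0.1094679 - 0.03794978] = 0.004720196
P = 1424 * 0.004720196 = 6.7216 MW

6.7216


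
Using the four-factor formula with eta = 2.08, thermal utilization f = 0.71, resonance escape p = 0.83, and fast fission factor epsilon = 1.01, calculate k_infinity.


k_inf = eta * f * p * epsilon
k_inf = 2.08 * 0.71 * 0.83 * 1.01
k_inf = 1.2380

1.2380


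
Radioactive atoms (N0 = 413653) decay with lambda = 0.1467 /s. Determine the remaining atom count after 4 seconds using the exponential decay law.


N = N0 * exp(-lambda * t)
N = 413653 * exp(-0.1467 * 4)
N = 230034

230034


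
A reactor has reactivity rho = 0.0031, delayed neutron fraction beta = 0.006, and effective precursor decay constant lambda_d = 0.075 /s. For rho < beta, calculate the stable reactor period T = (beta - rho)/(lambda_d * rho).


T = (beta - rho) / (lambda_d * rho)
T = (0.006 - 0.0031) / (0.075 * 0.0031)
T = 12.473 s

12.473


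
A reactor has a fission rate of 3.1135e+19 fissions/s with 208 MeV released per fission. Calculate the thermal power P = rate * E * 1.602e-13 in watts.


P = fission_rate * E_MeV * 1.602e-13
P = 3.1135e+19 * 208 * 1.602e-13
P = 1.0375e+09 W

1.0375e+09


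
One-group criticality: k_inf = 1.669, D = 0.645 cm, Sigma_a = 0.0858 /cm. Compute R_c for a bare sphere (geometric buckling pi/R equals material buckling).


L^2 = D / Sigma_a = 0.645 / 0.0858 = 7.517483 cm^2
B_m^2 = (k_inf - 1) / L^2 = (1.669 - 1) / 7.517483 = 0.08899255 /cm^2
For a bare sphere: B_g = pi/R, so R_c = pi / sqrt(B_m^2)
R_c = pi / sqrt(0.08899255) = 10.531 cm

10.531


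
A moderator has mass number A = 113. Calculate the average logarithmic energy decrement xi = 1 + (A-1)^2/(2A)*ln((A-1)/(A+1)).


xi = 1 + (A-1)^2/(2A) * ln((A-1)/(A+1))
xi = 1 + (113-1)^2/(2*113) * ln((113-1)/(113 +1))
xi = 0.017595

0.017595


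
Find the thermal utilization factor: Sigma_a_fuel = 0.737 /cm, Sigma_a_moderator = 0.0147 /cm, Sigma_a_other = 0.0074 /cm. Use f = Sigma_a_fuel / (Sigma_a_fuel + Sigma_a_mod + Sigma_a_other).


f = Sigma_a_fuel / (Sigma_a_fuel + Sigma_a_mod + Sigma_a_other)
f = 0.737 / (0.737 + 0.0147 + 0.0074)
f = 0.97089

0.97089


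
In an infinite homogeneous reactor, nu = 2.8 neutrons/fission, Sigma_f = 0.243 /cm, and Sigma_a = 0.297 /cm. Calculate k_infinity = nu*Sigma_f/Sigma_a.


k_inf = nu * Sigma_f / Sigma_a
k_inf = 2.8 * 0.243 / 0.297
k_inf = 2.2909

2.2909


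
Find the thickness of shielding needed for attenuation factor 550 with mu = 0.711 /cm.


x = ln(factor) / mu
x = ln(550) / 0.711
x = 8.8747 cm

8.8747


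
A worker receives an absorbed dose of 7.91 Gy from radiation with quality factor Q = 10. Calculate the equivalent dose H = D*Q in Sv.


H = D * Q
H = 7.91 * 10
H = 79.100 Sv

79.100


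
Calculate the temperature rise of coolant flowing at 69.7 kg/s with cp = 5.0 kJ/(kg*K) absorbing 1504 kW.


dT = Q / (m_dot * cp)
dT = 1504 / (69.7 * 5.0)
dT = 4.3156 C

4.3156


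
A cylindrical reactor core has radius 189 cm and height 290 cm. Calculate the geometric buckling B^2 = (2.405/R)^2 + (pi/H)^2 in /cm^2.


B^2 = (2.405/R)^2 + (pi/H)^2
B^2 = (2.405/189)^2 + (pi/290)^2
B^2 = 2.7928e-04 /cm^2

2.7928e-04


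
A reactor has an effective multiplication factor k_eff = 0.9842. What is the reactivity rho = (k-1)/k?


rho = (k_eff - 1) / k_eff
rho = (0.9842 - 1) / 0.9842
rho = -0.016054

-0.016054


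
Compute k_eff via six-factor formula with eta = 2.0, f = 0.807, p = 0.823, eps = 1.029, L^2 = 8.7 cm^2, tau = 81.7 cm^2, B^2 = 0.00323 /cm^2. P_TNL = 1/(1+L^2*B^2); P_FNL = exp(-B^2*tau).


k_inf = eta*f*p*eps = 2.0*0.807*0.823*1.029 = 1.366843
P_TNL = 1/(1 + L^2*B^2) = 1/(1 + 8.7*0.00323) = 0.9726671
P_FNL = exp(-B^2*tau) = exp(-0.00323*81.7) = 0.7680573
k_eff = k_inf * P_TNL * P_FNL = 1.366843 * 0.9726671 * 0.7680573
k_eff = 1.0211

1.0211


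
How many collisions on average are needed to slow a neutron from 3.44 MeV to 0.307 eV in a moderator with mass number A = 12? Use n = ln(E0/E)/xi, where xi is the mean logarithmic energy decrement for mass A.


xi = 1 + (A-1)^2/(2A)*ln((A-1)/(A+1)) = 0.1577690 (for A = 12)
n = ln(E0/E) / xi
n = ln(3.44e6 / 0.307) / 0.1577690
n = ln(1.120521e+07) / 0.1577690 = 102.88

102.88


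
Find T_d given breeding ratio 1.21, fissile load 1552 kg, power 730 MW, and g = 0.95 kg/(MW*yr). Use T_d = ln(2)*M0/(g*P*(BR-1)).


Breeding gain G = BR - 1 = 1.21 - 1 = 0.21
Fissile production rate = g * P * G = 0.95 * 730 * 0.21 = 145.635 kg/yr
T_d = ln(2) * M0 / (g * P * G)
T_d = ln(2) * 1552 / 145.635 = 7.3867 yr

7.3867


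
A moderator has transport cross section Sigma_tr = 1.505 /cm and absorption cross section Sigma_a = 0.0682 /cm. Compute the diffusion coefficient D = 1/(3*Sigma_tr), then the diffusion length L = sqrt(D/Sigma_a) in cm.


D = 1 / (3 * Sigma_tr) = 1 / (3 * 1.505) = 0.2214839 cm
L = sqrt(D / Sigma_a)
L = sqrt(0.2214839 / 0.0682)
L = 1.8021 cm

1.8021


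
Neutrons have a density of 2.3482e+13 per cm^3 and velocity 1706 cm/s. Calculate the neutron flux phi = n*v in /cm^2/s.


phi = n * v
phi = 2.3482e+13 * 1706
phi = 4.0060e+16 /cm^2/s

4.0060e+16


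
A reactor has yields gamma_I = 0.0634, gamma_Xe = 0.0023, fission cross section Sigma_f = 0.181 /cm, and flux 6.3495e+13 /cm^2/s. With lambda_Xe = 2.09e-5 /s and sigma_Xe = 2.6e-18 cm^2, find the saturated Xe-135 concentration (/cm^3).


Xe_eq = (gamma_I + gamma_Xe) * Sigma_f * phi / (lambda_Xe + sigma_Xe * phi)
Numerator = (0.0634 + 0.0023) * 0.181 * 6.3495e+13 = 7.550635e+11
Denominator = 2.09e-5 + 2.6e-18 * 6.3495e+13 = 1.859870e-04
Xe_eq = 7.550635e+11 / 1.859870e-04 = 4.0598e+15 /cm^3

4.0598e+15


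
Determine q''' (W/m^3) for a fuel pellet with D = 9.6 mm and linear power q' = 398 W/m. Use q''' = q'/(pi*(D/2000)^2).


r = D / 2 / 1000 = 9.6 / 2 / 1000 = 0.0048 m
q''' = q' / (pi * r^2)
q''' = 398 / (pi * 0.0048^2)
q''' = 5.4986e+06 W/m^3

5.4986e+06


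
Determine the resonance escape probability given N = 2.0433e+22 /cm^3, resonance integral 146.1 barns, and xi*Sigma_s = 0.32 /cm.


p = exp(-N * I * 1e-24 / (xi*Sigma_s))
p = exp(-2.0433e+22 * 146.1 * 1e-24 / 0.32)
p = 8.8816e-05

8.8816e-05


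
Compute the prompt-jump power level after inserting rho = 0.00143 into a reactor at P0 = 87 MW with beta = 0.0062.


P1/P0 = beta / (beta - rho)
P1/P0 = 0.0062 / (0.0062 - 0.00143) = 1.299790
P1 = 87 * 1.299790 = 113.08 MW

113.08


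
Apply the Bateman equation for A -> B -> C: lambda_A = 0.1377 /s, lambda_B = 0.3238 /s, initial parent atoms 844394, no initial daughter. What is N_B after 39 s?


N_B(t) = lambda_A * N_A0 / (lambda_B - lambda_A) * [exp(-lambda_A*t) - exp(-lambda_B*t)]
exp(-0.1377*39) = 0.004652735; exp(-0.3238*39) = 3.278253e-06
N_B = 0.1377 * 844394 / (0.3238 - 0.1377) * (0.004652735 - 3.278253e-06)
N_B = 2904.9

2904.9


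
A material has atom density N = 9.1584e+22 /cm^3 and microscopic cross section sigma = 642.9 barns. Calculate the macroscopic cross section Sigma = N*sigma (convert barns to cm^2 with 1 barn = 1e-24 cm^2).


Sigma = N * sigma_barns * 1e-24
Sigma = 9.1584e+22 * 642.9 * 1e-24
Sigma = 58.879 /cm

58.879


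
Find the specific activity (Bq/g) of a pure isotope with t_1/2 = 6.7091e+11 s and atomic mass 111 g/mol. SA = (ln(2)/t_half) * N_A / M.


lambda = ln(2) / t_half = ln(2) / 6.7091e+11 = 1.033145e-12 /s
SA = lambda * N_A / M
SA = 1.033145e-12 * 6.022e23 / 111
SA = 5.6050e+09 Bq/g

5.6050e+09


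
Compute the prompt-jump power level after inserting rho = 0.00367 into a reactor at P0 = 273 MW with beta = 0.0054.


P1/P0 = beta / (beta - rho)
P1/P0 = 0.0054 / (0.0054 - 0.00367) = 3.121387
P1 = 273 * 3.121387 = 852.14 MW

852.14


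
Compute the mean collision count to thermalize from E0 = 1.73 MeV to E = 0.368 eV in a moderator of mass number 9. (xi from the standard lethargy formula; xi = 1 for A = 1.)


xi = 1 + (A-1)^2/(2A)*ln((A-1)/(A+1)) = 0.2066007 (for A = 9)
n = ln(E0/E) / xi
n = ln(1.73e6 / 0.368) / 0.2066007
n = ln(4.701087e+06) / 0.2066007 = 74.362

74.362


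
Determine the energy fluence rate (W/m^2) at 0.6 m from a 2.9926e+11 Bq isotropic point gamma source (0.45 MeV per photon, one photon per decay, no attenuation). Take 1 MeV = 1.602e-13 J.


psi = A * E * 1.602e-13 / (4*pi*r^2)
psi = 2.9926e+11 * 0.45 * 1.602e-13 / (4*pi*0.6^2)
psi = 0.0047688 W/m^2

0.0047688


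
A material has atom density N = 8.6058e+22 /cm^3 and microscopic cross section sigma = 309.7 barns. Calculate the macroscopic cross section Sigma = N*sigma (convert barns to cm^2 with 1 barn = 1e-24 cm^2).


Sigma = N * sigma_barns * 1e-24
Sigma = 8.6058e+22 * 309.7 * 1e-24
Sigma = 26.652 /cm

26.652


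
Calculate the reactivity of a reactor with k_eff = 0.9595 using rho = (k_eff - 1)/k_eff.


rho = (k_eff - 1) / k_eff
rho = (0.9595 - 1) / 0.9595
rho = -0.042209

-0.042209


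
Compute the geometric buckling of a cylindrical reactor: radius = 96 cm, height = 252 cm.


B^2 = (2.405/R)^2 + (pi/H)^2
B^2 = (2.405/96)^2 + (pi/252)^2
B^2 = 7.8302e-04 /cm^2

7.8302e-04


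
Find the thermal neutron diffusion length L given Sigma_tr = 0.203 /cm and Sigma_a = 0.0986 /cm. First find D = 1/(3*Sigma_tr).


D = 1 / (3 * Sigma_tr) = 1 / (3 * 0.203) = 1.642036 cm
L = sqrt(D / Sigma_a)
L = sqrt(1.642036 / 0.0986)
L = 4.0809 cm

4.0809


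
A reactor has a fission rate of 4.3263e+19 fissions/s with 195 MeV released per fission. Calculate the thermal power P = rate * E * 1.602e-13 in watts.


P = fission_rate * E_MeV * 1.602e-13
P = 4.3263e+19 * 195 * 1.602e-13
P = 1.3515e+09 W

1.3515e+09


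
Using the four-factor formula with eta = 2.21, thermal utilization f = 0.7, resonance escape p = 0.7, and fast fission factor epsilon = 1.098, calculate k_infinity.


k_inf = eta * f * p * epsilon
k_inf = 2.21 * 0.7 * 0.7 * 1.098
k_inf = 1.1890

1.1890


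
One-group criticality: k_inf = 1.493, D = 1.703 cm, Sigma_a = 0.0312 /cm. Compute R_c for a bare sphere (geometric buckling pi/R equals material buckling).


L^2 = D / Sigma_a = 1.703 / 0.0312 = 54.58333 cm^2
B_m^2 = (k_inf - 1) / L^2 = (1.493 - 1) / 54.58333 = 0.009032062 /cm^2
For a bare sphere: B_g = pi/R, so R_c = pi / sqrt(B_m^2)
R_c = pi / sqrt(0.009032062) = 33.056 cm

33.056


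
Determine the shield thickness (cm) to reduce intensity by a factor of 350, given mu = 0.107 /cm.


x = ln(factor) / mu
x = ln(350) / 0.107
x = 54.747 cm

54.747


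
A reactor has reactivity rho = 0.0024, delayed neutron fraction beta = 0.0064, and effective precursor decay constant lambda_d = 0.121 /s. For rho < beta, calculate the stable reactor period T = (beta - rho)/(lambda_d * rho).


T = (beta - rho) / (lambda_d * rho)
T = (0.0064 - 0.0024) / (0.121 * 0.0024)
T = 13.774 s

13.774


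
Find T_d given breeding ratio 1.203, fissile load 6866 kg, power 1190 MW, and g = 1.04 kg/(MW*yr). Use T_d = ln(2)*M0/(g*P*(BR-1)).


Breeding gain G = BR - 1 = 1.203 - 1 = 0.203
Fissile production rate = g * P * G = 1.04 * 1190 * 0.203 = 251.2328 kg/yr
T_d = ln(2) * M0 / (g * P * G)
T_d = ln(2) * 6866 / 251.2328 = 18.943 yr

18.943


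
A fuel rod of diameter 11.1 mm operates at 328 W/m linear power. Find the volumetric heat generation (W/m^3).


r = D / 2 / 1000 = 11.1 / 2 / 1000 = 0.00555 m
q''' = q' / (pi * r^2)
q''' = 328 / (pi * 0.00555^2)
q''' = 3.3895e+06 W/m^3

3.3895e+06


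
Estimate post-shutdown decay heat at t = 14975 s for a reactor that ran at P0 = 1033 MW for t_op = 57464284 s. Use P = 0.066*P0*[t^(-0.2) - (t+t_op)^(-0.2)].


P/P0 = 0.066 * [t^(-0.2) - (t + t_op)^(-0.2)]
P/P0 = 0.066 * [14975^(-0.2) - (14975 + 57464284)^(-0.2)]
P/P0 = 0.066 * [0.1461930 - 0.02806065] = 0.007796735
P = 1033 * 0.007796735 = 8.0540 MW

8.0540


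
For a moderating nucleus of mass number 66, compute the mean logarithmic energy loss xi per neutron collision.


xi = 1 + (A-1)^2/(2A) * ln((A-1)/(A+1))
xi = 1 + (66-1)^2/(2*66) * ln((66-1)/(66 +1))
xi = 0.029999

0.029999


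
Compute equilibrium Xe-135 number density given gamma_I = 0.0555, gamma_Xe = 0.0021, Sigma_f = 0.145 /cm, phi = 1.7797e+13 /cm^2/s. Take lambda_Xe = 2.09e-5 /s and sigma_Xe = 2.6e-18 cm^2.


Xe_eq = (gamma_I + gamma_Xe) * Sigma_f * phi / (lambda_Xe + sigma_Xe * phi)
Numerator = (0.0555 + 0.0021) * 0.145 * 1.7797e+13 = 1.486405e+11
Denominator = 2.09e-5 + 2.6e-18 * 1.7797e+13 = 6.717220e-05
Xe_eq = 1.486405e+11 / 6.717220e-05 = 2.2128e+15 /cm^3

2.2128e+15


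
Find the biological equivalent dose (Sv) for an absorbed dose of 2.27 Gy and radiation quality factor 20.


H = D * Q
H = 2.27 * 20
H = 45.400 Sv

45.400


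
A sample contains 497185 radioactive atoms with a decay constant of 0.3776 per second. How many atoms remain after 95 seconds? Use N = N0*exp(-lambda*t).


N = N0 * exp(-lambda * t)
N = 497185 * exp(-0.3776 * 95)
N = 1.3107e-10

1.3107e-10


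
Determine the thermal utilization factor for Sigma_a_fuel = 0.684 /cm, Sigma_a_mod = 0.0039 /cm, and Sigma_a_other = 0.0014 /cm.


f = Sigma_a_fuel / (Sigma_a_fuel + Sigma_a_mod + Sigma_a_other)
f = 0.684 / (0.684 + 0.0039 + 0.0014)
f = 0.99231

0.99231


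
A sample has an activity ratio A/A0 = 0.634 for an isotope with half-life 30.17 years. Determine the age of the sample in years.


lambda = ln(2) / t_half = ln(2) / 30.17 = 0.02297472 /yr
t = -ln(A/A0) / lambda
t = -ln(0.634) / 0.02297472
t = 19.835 yr

19.835


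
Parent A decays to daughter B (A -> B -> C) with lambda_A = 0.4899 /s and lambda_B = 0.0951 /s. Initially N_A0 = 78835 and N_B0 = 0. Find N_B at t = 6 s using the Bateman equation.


N_B(t) = lambda_A * N_A0 / (lambda_B - lambda_A) * [exp(-lambda_A*t) - exp(-lambda_B*t)]
exp(-0.4899*6) = 0.05289746; exp(-0.0951*6) = 0.5651862
N_B = 0.4899 * 78835 / (0.0951 - 0.4899) * (0.05289746 - 0.5651862)
N_B = 50115

50115


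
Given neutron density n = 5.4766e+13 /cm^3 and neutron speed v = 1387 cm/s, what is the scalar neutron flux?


phi = n * v
phi = 5.4766e+13 * 1387
phi = 7.5960e+16 /cm^2/s

7.5960e+16


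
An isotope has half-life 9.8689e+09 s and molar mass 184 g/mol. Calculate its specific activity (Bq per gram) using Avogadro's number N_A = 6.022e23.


lambda = ln(2) / t_half = ln(2) / 9.8689e+09 = 7.023551e-11 /s
SA = lambda * N_A / M
SA = 7.023551e-11 * 6.022e23 / 184
SA = 2.2987e+11 Bq/g

2.2987e+11


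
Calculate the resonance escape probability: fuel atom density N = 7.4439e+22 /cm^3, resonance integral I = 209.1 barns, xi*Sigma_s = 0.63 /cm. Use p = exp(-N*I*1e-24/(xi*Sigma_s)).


p = exp(-N * I * 1e-24 / (xi*Sigma_s))
p = exp(-7.4439e+22 * 209.1 * 1e-24 / 0.63)
p = 1.8622e-11

1.8622e-11


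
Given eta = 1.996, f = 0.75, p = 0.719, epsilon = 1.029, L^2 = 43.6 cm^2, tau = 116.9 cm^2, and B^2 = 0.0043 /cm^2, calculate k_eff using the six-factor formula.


k_inf = eta*f*p*eps = 1.996*0.75*0.719*1.029 = 1.107557
P_TNL = 1/(1 + L^2*B^2) = 1/(1 + 43.6*0.0043) = 0.8421194
P_FNL = exp(-B^2*tau) = exp(-0.0043*116.9) = 0.6049134
k_eff = k_inf * P_TNL * P_FNL = 1.107557 * 0.8421194 * 0.6049134
k_eff = 0.56420

0.56420


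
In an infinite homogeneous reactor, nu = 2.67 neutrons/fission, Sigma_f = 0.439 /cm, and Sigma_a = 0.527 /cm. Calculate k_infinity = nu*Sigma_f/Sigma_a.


k_inf = nu * Sigma_f / Sigma_a
k_inf = 2.67 * 0.439 / 0.527
k_inf = 2.2242

2.2242


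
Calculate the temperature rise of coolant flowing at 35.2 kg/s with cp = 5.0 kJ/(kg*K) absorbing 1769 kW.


dT = Q / (m_dot * cp)
dT = 1769 / (35.2 * 5.0)
dT = 10.051 C

10.051


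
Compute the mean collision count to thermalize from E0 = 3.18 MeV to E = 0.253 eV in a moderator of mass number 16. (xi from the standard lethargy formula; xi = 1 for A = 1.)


xi = 1 + (A-1)^2/(2A)*ln((A-1)/(A+1)) = 0.1199467 (for A = 16)
n = ln(E0/E) / xi
n = ln(3.18e6 / 0.253) / 0.1199467
n = ln(1.256917e+07) / 0.1199467 = 136.28

136.28


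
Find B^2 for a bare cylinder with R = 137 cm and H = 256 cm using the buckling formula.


B^2 = (2.405/R)^2 + (pi/H)^2
B^2 = (2.405/137)^2 + (pi/256)^2
B^2 = 4.5877e-04 /cm^2

4.5877e-04


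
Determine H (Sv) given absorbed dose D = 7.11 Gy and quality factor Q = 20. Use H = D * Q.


H = D * Q
H = 7.11 * 20
H = 142.20 Sv

142.20


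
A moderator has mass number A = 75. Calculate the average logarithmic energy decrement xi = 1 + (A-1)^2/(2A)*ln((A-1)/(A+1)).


xi = 1 + (A-1)^2/(2A) * ln((A-1)/(A+1))
xi = 1 + (75-1)^2/(2*75) * ln((75-1)/(75 +1))
xi = 0.026431

0.026431


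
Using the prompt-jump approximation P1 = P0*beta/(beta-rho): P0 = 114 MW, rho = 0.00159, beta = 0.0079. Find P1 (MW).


P1/P0 = beta / (beta - rho)
P1/P0 = 0.0079 / (0.0079 - 0.00159) = 1.251981
P1 = 114 * 1.251981 = 142.73 MW

142.73


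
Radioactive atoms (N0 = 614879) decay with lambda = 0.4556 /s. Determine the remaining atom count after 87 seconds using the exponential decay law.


N = N0 * exp(-lambda * t)
N = 614879 * exp(-0.4556 * 87)
N = 3.7547e-12

3.7547e-12


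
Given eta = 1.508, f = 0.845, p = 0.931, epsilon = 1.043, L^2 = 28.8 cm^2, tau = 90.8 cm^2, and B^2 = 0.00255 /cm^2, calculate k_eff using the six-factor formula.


k_inf = eta*f*p*eps = 1.508*0.845*0.931*1.043 = 1.237349
P_TNL = 1/(1 + L^2*B^2) = 1/(1 + 28.8*0.00255) = 0.9315844
P_FNL = exp(-B^2*tau) = exp(-0.00255*90.8) = 0.7933110
k_eff = k_inf * P_TNL * P_FNL = 1.237349 * 0.9315844 * 0.7933110
k_eff = 0.91445

0.91445


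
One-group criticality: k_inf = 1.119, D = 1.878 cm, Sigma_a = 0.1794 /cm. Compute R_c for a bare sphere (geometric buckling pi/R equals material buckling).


L^2 = D / Sigma_a = 1.878 / 0.1794 = 10.46823 cm^2
B_m^2 = (k_inf - 1) / L^2 = (1.119 - 1) / 10.46823 = 0.01136773 /cm^2
For a bare sphere: B_g = pi/R, so R_c = pi / sqrt(B_m^2)
R_c = pi / sqrt(0.01136773) = 29.465 cm

29.465


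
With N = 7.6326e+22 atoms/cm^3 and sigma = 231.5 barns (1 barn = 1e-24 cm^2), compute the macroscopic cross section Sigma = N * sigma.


Sigma = N * sigma_barns * 1e-24
Sigma = 7.6326e+22 * 231.5 * 1e-24
Sigma = 17.669 /cm

17.669


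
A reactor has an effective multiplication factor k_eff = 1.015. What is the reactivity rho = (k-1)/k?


rho = (k_eff - 1) / k_eff
rho = (1.015 - 1) / 1.015
rho = 0.014778

0.014778


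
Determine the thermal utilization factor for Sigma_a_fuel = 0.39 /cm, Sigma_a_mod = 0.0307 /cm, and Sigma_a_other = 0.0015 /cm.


f = Sigma_a_fuel / (Sigma_a_fuel + Sigma_a_mod + Sigma_a_other)
f = 0.39 / (0.39 + 0.0307 + 0.0015)
f = 0.92373

0.92373


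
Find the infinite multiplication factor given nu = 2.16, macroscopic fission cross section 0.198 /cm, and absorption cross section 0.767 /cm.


k_inf = nu * Sigma_f / Sigma_a
k_inf = 2.16 * 0.198 / 0.767
k_inf = 0.55760

0.55760


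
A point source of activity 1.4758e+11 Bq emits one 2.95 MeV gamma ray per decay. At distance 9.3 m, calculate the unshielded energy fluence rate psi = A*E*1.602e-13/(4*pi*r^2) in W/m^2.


psi = A * E * 1.602e-13 / (4*pi*r^2)
psi = 1.4758e+11 * 2.95 * 1.602e-13 / (4*pi*9.3^2)
psi = 6.4171e-05 W/m^2

6.4171e-05


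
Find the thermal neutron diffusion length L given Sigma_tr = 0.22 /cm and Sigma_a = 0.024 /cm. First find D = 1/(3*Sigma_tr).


D = 1 / (3 * Sigma_tr) = 1 / (3 * 0.22) = 1.515152 cm
L = sqrt(D / Sigma_a)
L = sqrt(1.515152 / 0.024)
L = 7.9455 cm

7.9455


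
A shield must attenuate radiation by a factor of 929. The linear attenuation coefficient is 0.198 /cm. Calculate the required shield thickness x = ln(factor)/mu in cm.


x = ln(factor) / mu
x = ln(929) / 0.198
x = 34.516 cm

34.516


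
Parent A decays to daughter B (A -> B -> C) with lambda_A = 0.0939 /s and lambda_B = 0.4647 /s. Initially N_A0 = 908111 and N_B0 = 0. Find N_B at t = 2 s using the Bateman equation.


N_B(t) = lambda_A * N_A0 / (lambda_B - lambda_A) * [exp(-lambda_A*t) - exp(-lambda_B*t)]
exp(-0.0939*2) = 0.8287804; exp(-0.4647*2) = 0.3947905
N_B = 0.0939 * 908111 / (0.4647 - 0.0939) * (0.8287804 - 0.3947905)
N_B = 99803

99803


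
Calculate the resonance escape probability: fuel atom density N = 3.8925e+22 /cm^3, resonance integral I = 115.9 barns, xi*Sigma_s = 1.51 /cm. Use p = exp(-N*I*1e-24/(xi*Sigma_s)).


p = exp(-N * I * 1e-24 / (xi*Sigma_s))
p = exp(-3.8925e+22 * 115.9 * 1e-24 / 1.51)
p = 0.050404

0.050404


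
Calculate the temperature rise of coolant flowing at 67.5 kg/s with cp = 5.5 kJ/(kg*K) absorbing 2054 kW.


dT = Q / (m_dot * cp)
dT = 2054 / (67.5 * 5.5)
dT = 5.5327 C

5.5327


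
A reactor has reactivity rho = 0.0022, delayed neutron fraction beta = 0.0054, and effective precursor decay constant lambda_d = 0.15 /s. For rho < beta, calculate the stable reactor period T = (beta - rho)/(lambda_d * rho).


T = (beta - rho) / (lambda_d * rho)
T = (0.0054 - 0.0022) / (0.15 * 0.0022)
T = 9.6970 s

9.6970


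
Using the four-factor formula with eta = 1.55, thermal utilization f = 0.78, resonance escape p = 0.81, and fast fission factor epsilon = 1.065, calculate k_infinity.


k_inf = eta * f * p * epsilon
k_inf = 1.55 * 0.78 * 0.81 * 1.065
k_inf = 1.0429

1.0429


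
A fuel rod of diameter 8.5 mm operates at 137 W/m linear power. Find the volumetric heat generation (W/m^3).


r = D / 2 / 1000 = 8.5 / 2 / 1000 = 0.00425 m
q''' = q' / (pi * r^2)
q''' = 137 / (pi * 0.00425^2)
q''' = 2.4143e+06 W/m^3

2.4143e+06


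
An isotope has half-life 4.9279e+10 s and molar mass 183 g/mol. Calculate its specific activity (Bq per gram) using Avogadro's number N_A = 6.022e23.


lambda = ln(2) / t_half = ln(2) / 4.9279e+10 = 1.406577e-11 /s
SA = lambda * N_A / M
SA = 1.406577e-11 * 6.022e23 / 183
SA = 4.6286e+10 Bq/g

4.6286e+10


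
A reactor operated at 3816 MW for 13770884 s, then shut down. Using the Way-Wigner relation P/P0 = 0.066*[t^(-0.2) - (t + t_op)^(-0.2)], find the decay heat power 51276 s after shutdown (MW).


P/P0 = 0.066 * [t^(-0.2) - (t + t_op)^(-0.2)]
P/P0 = 0.066 * [51276^(-0.2) - (51276 + 13770884)^(-0.2)]
P/P0 = 0.066 * [0.1142924 - 0.03731512] = 0.005080500
P = 3816 * 0.005080500 = 19.387 MW

19.387


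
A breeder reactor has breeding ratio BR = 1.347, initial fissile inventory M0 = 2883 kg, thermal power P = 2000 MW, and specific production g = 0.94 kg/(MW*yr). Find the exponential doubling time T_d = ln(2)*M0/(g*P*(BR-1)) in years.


Breeding gain G = BR - 1 = 1.347 - 1 = 0.347
Fissile production rate = g * P * G = 0.94 * 2000 * 0.347 = 652.36 kg/yr
T_d = ln(2) * M0 / (g * P * G)
T_d = ln(2) * 2883 / 652.36 = 3.0633 yr

3.0633


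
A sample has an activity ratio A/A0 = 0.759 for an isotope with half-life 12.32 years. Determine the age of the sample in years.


lambda = ln(2) / t_half = ln(2) / 12.32 = 0.05626195 /yr
t = -ln(A/A0) / lambda
t = -ln(0.759) / 0.05626195
t = 4.9012 yr

4.9012


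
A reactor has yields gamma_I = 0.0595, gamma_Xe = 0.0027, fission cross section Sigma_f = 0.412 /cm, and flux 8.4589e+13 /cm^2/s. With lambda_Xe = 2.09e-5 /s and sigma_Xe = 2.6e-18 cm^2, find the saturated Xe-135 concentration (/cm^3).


Xe_eq = (gamma_I + gamma_Xe) * Sigma_f * phi / (lambda_Xe + sigma_Xe * phi)
Numerator = (0.0595 + 0.0027) * 0.412 * 8.4589e+13 = 2.167712e+12
Denominator = 2.09e-5 + 2.6e-18 * 8.4589e+13 = 2.408314e-04
Xe_eq = 2.167712e+12 / 2.408314e-04 = 9.0010e+15 /cm^3

9.0010e+15


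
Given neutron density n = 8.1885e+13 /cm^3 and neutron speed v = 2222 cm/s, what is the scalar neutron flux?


phi = n * v
phi = 8.1885e+13 * 2222
phi = 1.8195e+17 /cm^2/s

1.8195e+17


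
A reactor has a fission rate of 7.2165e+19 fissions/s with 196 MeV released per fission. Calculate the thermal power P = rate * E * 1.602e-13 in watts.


P = fission_rate * E_MeV * 1.602e-13
P = 7.2165e+19 * 196 * 1.602e-13
P = 2.2659e+09 W

2.2659e+09


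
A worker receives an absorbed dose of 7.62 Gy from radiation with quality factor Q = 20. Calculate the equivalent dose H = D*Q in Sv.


H = D * Q
H = 7.62 * 20
H = 152.40 Sv

152.40


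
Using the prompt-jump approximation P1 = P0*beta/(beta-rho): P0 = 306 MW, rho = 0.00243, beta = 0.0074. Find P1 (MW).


P1/P0 = beta / (beta - rho)
P1/P0 = 0.0074 / (0.0074 - 0.00243) = 1.488934
P1 = 306 * 1.488934 = 455.61 MW

455.61


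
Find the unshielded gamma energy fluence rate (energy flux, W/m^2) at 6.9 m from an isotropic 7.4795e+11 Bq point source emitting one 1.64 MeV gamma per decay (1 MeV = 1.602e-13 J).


psi = A * E * 1.602e-13 / (4*pi*r^2)
psi = 7.4795e+11 * 1.64 * 1.602e-13 / (4*pi*6.9^2)
psi = 3.2845e-04 W/m^2

3.2845e-04


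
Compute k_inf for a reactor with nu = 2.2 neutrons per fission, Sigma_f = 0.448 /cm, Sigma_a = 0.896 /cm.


k_inf = nu * Sigma_f / Sigma_a
k_inf = 2.2 * 0.448 / 0.896
k_inf = 1.1000

1.1000


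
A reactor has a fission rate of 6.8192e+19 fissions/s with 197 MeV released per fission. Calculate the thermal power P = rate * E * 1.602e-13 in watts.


P = fission_rate * E_MeV * 1.602e-13
P = 6.8192e+19 * 197 * 1.602e-13
P = 2.1521e+09 W

2.1521e+09


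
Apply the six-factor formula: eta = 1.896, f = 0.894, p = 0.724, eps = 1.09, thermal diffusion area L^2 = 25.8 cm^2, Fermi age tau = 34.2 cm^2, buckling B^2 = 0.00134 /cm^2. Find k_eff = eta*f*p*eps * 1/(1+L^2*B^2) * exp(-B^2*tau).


k_inf = eta*f*p*eps = 1.896*0.894*0.724*1.09 = 1.337645
P_TNL = 1/(1 + L^2*B^2) = 1/(1 + 25.8*0.00134) = 0.9665833
P_FNL = exp(-B^2*tau) = exp(-0.00134*34.2) = 0.9552062
k_eff = k_inf * P_TNL * P_FNL = 1.337645 * 0.9665833 * 0.9552062
k_eff = 1.2350

1.2350


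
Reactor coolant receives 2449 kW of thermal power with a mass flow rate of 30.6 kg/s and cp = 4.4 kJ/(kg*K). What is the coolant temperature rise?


dT = Q / (m_dot * cp)
dT = 2449 / (30.6 * 4.4)
dT = 18.189 C

18.189


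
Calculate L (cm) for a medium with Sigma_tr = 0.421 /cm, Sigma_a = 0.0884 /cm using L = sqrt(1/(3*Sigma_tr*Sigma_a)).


D = 1 / (3 * Sigma_tr) = 1 / (3 * 0.421) = 0.7917656 cm
L = sqrt(D / Sigma_a)
L = sqrt(0.7917656 / 0.0884)
L = 2.9928 cm

2.9928


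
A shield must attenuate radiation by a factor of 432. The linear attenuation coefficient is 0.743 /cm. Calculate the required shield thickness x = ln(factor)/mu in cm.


x = ln(factor) / mu
x = ln(432) / 0.743
x = 8.1675 cm

8.1675


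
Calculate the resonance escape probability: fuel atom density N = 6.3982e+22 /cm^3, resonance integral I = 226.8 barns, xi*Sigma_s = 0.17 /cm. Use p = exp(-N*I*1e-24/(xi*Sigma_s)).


p = exp(-N * I * 1e-24 / (xi*Sigma_s))
p = exp(-6.3982e+22 * 226.8 * 1e-24 / 0.17)
p = 8.4886e-38

8.4886e-38


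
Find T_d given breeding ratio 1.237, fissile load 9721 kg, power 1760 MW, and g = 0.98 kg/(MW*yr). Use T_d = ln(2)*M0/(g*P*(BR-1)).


Breeding gain G = BR - 1 = 1.237 - 1 = 0.237
Fissile production rate = g * P * G = 0.98 * 1760 * 0.237 = 408.7776 kg/yr
T_d = ln(2) * M0 / (g * P * G)
T_d = ln(2) * 9721 / 408.7776 = 16.483 yr

16.483


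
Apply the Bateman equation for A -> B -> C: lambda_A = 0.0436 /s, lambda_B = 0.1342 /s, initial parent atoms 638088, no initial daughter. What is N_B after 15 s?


N_B(t) = lambda_A * N_A0 / (lambda_B - lambda_A) * [exp(-lambda_A*t) - exp(-lambda_B*t)]
exp(-0.0436*15) = 0.5199618; exp(-0.1342*15) = 0.1335873
N_B = 0.0436 * 638088 / (0.1342 - 0.0436) * (0.5199618 - 0.1335873)
N_B = 118644

118644


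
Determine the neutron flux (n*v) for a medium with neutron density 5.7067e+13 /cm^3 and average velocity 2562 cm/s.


phi = n * v
phi = 5.7067e+13 * 2562
phi = 1.4621e+17 /cm^2/s

1.4621e+17


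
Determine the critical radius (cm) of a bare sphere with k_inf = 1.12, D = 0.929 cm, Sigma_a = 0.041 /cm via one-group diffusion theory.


L^2 = D / Sigma_a = 0.929 / 0.041 = 22.65854 cm^2
B_m^2 = (k_inf - 1) / L^2 = (1.12 - 1) / 22.65854 = 0.005296016 /cm^2
For a bare sphere: B_g = pi/R, so R_c = pi / sqrt(B_m^2)
R_c = pi / sqrt(0.005296016) = 43.169 cm

43.169


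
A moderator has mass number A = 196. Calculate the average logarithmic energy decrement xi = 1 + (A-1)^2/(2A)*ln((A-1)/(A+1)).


xi = 1 + (A-1)^2/(2A) * ln((A-1)/(A+1))
xi = 1 + (196-1)^2/(2*196) * ln((196-1)/(196 +1))
xi = 0.010169

0.010169


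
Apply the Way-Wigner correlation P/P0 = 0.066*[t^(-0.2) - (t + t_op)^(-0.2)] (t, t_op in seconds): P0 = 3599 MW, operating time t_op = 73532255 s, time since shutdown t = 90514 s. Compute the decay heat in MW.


P/P0 = 0.066 * [t^(-0.2) - (t + t_op)^(-0.2)]
P/P0 = 0.066 * [90514^(-0.2) - (90514 + 73532255)^(-0.2)]
P/P0 = 0.066 * [0.1020133 - 0.02670531] = 0.004970327
P = 3599 * 0.004970327 = 17.888 MW

17.888


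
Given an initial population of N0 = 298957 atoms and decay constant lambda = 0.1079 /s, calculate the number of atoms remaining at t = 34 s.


N = N0 * exp(-lambda * t)
N = 298957 * exp(-0.1079 * 34)
N = 7627.0

7627.0


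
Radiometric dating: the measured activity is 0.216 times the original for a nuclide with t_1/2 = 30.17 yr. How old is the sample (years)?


lambda = ln(2) / t_half = ln(2) / 30.17 = 0.02297472 /yr
t = -ln(A/A0) / lambda
t = -ln(0.216) / 0.02297472
t = 66.703 yr

66.703


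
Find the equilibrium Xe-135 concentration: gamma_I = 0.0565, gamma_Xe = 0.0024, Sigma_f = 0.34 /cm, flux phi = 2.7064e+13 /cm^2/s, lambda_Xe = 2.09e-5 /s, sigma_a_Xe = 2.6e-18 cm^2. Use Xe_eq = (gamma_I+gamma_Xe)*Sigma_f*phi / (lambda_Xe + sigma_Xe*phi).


Xe_eq = (gamma_I + gamma_Xe) * Sigma_f * phi / (lambda_Xe + sigma_Xe * phi)
Numerator = (0.0565 + 0.0024) * 0.34 * 2.7064e+13 = 5.419837e+11
Denominator = 2.09e-5 + 2.6e-18 * 2.7064e+13 = 9.126640e-05
Xe_eq = 5.419837e+11 / 9.126640e-05 = 5.9385e+15 /cm^3

5.9385e+15


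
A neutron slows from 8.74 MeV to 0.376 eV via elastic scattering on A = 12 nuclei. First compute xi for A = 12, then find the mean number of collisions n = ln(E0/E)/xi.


xi = 1 + (A-1)^2/(2A)*ln((A-1)/(A+1)) = 0.1577690 (for A = 12)
n = ln(E0/E) / xi
n = ln(8.74e6 / 0.376) / 0.1577690
n = ln(2.324468e+07) / 0.1577690 = 107.51

107.51


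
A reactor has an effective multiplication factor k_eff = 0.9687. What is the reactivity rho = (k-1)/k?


rho = (k_eff - 1) / k_eff
rho = (0.9687 - 1) / 0.9687
rho = -0.032311

-0.032311


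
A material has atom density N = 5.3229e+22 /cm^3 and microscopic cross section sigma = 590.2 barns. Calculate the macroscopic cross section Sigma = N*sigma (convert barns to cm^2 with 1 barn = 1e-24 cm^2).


Sigma = N * sigma_barns * 1e-24
Sigma = 5.3229e+22 * 590.2 * 1e-24
Sigma = 31.416 /cm

31.416


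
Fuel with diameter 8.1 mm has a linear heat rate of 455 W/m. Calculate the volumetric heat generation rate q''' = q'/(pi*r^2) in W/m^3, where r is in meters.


r = D / 2 / 1000 = 8.1 / 2 / 1000 = 0.00405 m
q''' = q' / (pi * r^2)
q''' = 455 / (pi * 0.00405^2)
q''' = 8.8298e+06 W/m^3

8.8298e+06


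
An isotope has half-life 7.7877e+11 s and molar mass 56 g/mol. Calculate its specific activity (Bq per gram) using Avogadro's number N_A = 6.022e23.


lambda = ln(2) / t_half = ln(2) / 7.7877e+11 = 8.900538e-13 /s
SA = lambda * N_A / M
SA = 8.900538e-13 * 6.022e23 / 56
SA = 9.5713e+09 Bq/g

9.5713e+09


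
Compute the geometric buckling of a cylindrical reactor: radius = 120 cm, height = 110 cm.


B^2 = (2.405/R)^2 + (pi/H)^2
B^2 = (2.405/120)^2 + (pi/110)^2
B^2 = 0.0012173 /cm^2

0.0012173
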